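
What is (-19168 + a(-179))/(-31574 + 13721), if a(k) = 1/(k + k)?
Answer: 6862145/6391374 ≈ 1.0737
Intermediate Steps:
a(k) = 1/(2*k)
(-19168 + a(-179))/(-31574 + 13721) = (-19168 + (½)/(-179))/(-31574 + 13721) = (-19168 + (½)*(-1/179))/(-17853) = (-19168 - 1/358)*(-1/17853) = -6862145/358*(-1/17853) = 6862145/6391374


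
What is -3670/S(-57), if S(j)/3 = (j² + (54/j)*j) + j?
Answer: -1835/4869 ≈ -0.37687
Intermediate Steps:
S(j) = 162 + 3*j + 3*j² (S(j) = 3*((j² + (54/j)*j) + j) = 3*((j² + 54) + j) = 3*((54 + j²) + j) = 3*(54 + j + j²) = 162 + 3*j + 3*j²)
-3670/S(-57) = -3670/(162 + 3*(-57) + 3*(-57)²) = -3670/(162 - 171 + 3*3249) = -3670/(162 - 171 + 9747) = -3670/9738 = -3670*1/9738 = -1835/4869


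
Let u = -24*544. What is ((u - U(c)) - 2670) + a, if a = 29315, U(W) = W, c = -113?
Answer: 13702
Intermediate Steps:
u = -13056
((u - U(c)) - 2670) + a = ((-13056 - 1*(-113)) - 2670) + 29315 = ((-13056 + 113) - 2670) + 29315 = (-12943 - 2670) + 29315 = -15613 + 29315 = 13702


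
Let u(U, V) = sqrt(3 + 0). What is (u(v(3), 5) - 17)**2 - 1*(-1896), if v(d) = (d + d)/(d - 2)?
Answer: 2188 - 34*sqrt(3) ≈ 2129.1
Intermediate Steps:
v(d) = 2*d/(-2 + d) (v(d) = (2*d)/(-2 + d) = 2*d/(-2 + d))
u(U, V) = sqrt(3)
(u(v(3), 5) - 17)**2 - 1*(-1896) = (sqrt(3) - 17)**2 - 1*(-1896) = (-17 + sqrt(3))**2 + 1896 = 1896 + (-17 + sqrt(3))**2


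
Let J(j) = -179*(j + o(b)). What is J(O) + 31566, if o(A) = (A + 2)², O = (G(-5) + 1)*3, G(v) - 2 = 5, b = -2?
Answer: 27270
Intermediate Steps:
G(v) = 7 (G(v) = 2 + 5 = 7)
O = 24 (O = (7 + 1)*3 = 8*3 = 24)
o(A) = (2 + A)²
J(j) = -179*j (J(j) = -179*(j + (2 - 2)²) = -179*(j + 0²) = -179*(j + 0) = -179*j)
J(O) + 31566 = -179*24 + 31566 = -4296 + 31566 = 27270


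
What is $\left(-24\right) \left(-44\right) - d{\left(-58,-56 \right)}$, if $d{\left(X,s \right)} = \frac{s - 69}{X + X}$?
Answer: $\frac{122371}{116} \approx 1054.9$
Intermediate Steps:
$d{\left(X,s \right)} = \frac{-69 + s}{2 X}$
$\left(-24\right) \left(-44\right) - d{\left(-58,-56 \right)} = \left(-24\right) \left(-44\right) - \frac{-69 - 56}{2 \left(-58\right)} = 1056 - \frac{1}{2} \left(- \frac{1}{58}\right) \left(-125\right) = 1056 - \frac{125}{116} = \frac{122371}{116}$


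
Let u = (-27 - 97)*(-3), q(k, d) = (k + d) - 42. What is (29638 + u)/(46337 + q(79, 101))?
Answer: 6002/9295 ≈ 0.64572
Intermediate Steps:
q(k, d) = -42 + d + k (q(k, d) = (d + k) - 42 = -42 + d + k)
u = 372 (u = -124*(-3) = 372)
(29638 + u)/(46337 + q(79, 101)) = (29638 + 372)/(46337 + (-42 + 101 + 79)) = 30010/(46337 + 138) = 30010/46475 = 30010*(1/46475) = 6002/9295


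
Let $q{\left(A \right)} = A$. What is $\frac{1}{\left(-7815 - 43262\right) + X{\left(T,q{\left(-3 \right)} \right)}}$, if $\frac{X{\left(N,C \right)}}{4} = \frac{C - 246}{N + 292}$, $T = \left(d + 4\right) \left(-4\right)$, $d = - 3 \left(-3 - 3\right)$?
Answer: $- \frac{17}{868392} \approx -1.9576 \cdot 10^{-5}$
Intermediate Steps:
$d = 18$ ($d = \left(-3\right) \left(-6\right) = 18$)
$T = -88$ ($T = \left(18 + 4\right) \left(-4\right) = 22 \left(-4\right) = -88$)
$X{\left(N,C \right)} = \frac{4 \left(-246 + C\right)}{292 + N}$ ($X{\left(N,C \right)} = 4 \frac{C - 246}{N + 292} = 4 \frac{-246 + C}{292 + N} = \frac{4 \left(-246 + C\right)}{292 + N}$)
$\frac{1}{\left(-7815 - 43262\right) + X{\left(T,q{\left(-3 \right)} \right)}} = \frac{1}{\left(-7815 - 43262\right) + \frac{4 \left(-246 - 3\right)}{292 - 88}} = \frac{1}{-51077 + 4 \cdot \frac{1}{204} \left(-249\right)} = \frac{1}{-51077 - \frac{83}{17}} = \frac{1}{- \frac{868392}{17}} = - \frac{17}{868392}$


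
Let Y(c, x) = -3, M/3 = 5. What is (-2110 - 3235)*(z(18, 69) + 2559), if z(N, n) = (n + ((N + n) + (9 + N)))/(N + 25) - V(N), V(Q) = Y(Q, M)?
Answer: -589815405/43 ≈ -1.3717e+7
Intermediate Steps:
M = 15 (M = 3*5 = 15)
V(Q) = -3
z(N, n) = 3 + (9 + 2*N + 2*n)/(25 + N) (z(N, n) = (n + ((N + n) + (9 + N)))/(N + 25) - 1*(-3) = (n + (9 + n + 2*N))/(25 + N) + 3 = (9 + 2*N + 2*n)/(25 + N) + 3 = 3 + (9 + 2*N + 2*n)/(25 + N))
(-2110 - 3235)*(z(18, 69) + 2559) = (-2110 - 3235)*((84 + 2*69 + 5*18)/(25 + 18) + 2559) = -5345*((84 + 138 + 90)/43 + 2559) = -5345*((1/43)*312 + 2559) = -5345*(312/43 + 2559) = -5345*110349/43 = -589815405/43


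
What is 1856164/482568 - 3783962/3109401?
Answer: 328794935279/125041451814 ≈ 2.6295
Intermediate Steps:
1856164/482568 - 3783962/3109401 = 1856164*(1/482568) - 3783962*1/3109401 = 464041/120642 - 3783962/3109401 = 328794935279/125041451814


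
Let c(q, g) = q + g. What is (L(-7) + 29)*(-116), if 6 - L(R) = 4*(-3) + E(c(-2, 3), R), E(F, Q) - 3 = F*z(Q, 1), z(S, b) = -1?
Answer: -5220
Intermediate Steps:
c(q, g) = g + q
E(F, Q) = 3 - F (E(F, Q) = 3 + F*(-1) = 3 - F)
L(R) = 16 (L(R) = 6 - (4*(-3) + (3 - (3 - 2))) = 6 - (-12 + (3 - 1*1)) = 6 - (-12 + (3 - 1)) = 6 - (-12 + 2) = 6 - 1*(-10) = 6 + 10 = 16)
(L(-7) + 29)*(-116) = (16 + 29)*(-116) = 45*(-116) = -5220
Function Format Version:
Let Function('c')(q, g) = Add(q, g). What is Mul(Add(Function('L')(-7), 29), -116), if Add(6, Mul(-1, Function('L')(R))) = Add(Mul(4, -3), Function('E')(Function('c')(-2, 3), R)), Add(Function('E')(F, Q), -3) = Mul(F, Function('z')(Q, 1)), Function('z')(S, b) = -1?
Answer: -5220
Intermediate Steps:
Function('c')(q, g) = Add(g, q)
Function('E')(F, Q) = Add(3, Mul(-1, F)) (Function('E')(F, Q) = Add(3, Mul(F, -1)) = Add(3, Mul(-1, F)))
Function('L')(R) = 16 (Function('L')(R) = Add(6, Mul(-1, Add(Mul(4, -3), Add(3, Mul(-1, Add(3, -2)))))) = Add(6, Mul(-1, Add(-12, Add(3, Mul(-1, 1))))) = Add(6, Mul(-1, Add(-12, Add(3, -1)))) = Add(6, Mul(-1, Add(-12, 2))) = Add(6, Mul(-1, -10)) = Add(6, 10) = 16)
Mul(Add(Function('L')(-7), 29), -116) = Mul(Add(16, 29), -116) = Mul(45, -116) = -5220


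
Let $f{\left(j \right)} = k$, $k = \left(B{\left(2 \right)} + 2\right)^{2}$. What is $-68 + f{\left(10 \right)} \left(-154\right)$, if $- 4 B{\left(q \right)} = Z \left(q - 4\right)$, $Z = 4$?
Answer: $-2532$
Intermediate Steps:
$B{\left(q \right)} = 4 - q$ ($B{\left(q \right)} = - \frac{4 \left(q - 4\right)}{4} = - \frac{4 \left(-4 + q\right)}{4} = - \frac{-16 + 4 q}{4} = 4 - q$)
$k = 16$ ($k = \left(\left(4 - 2\right) + 2\right)^{2} = \left(2 + 2\right)^{2} = 4^{2} = 16$)
$f{\left(j \right)} = 16$
$-68 + f{\left(10 \right)} \left(-154\right) = -68 + 16 \left(-154\right) = -68 - 2464 = -2532$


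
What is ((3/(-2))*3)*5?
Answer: -45/2 ≈ -22.500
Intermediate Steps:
((3/(-2))*3)*5 = ((3*(-½))*3)*5 = -3/2*3*5 = -9/2*5 = -45/2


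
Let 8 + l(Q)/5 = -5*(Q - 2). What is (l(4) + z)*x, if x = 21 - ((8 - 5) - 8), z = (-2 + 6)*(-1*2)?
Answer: -2548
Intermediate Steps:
l(Q) = 10 - 25*Q (l(Q) = -40 + 5*(-5*(Q - 2)) = -40 + 5*(-5*(-2 + Q)) = -40 + 5*(10 - 5*Q) = -40 + (50 - 25*Q) = 10 - 25*Q)
z = -8 (z = 4*(-2) = -8)
x = 26 (x = 21 - (3 - 8) = 21 - 1*(-5) = 21 + 5 = 26)
(l(4) + z)*x = ((10 - 25*4) - 8)*26 = ((10 - 100) - 8)*26 = (-90 - 8)*26 = -98*26 = -2548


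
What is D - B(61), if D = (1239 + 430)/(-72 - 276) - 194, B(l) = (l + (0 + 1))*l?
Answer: -1385317/348 ≈ -3980.8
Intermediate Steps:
B(l) = l*(1 + l) (B(l) = (l + 1)*l = (1 + l)*l = l*(1 + l))
D = -69181/348 (D = 1669/(-348) - 194 = 1669*(-1/348) - 194 = -1669/348 - 194 = -69181/348 ≈ -198.80)
D - B(61) = -69181/348 - 61*(1 + 61) = -69181/348 - 61*62 = -69181/348 - 1*3782 = -69181/348 - 3782 = -1385317/348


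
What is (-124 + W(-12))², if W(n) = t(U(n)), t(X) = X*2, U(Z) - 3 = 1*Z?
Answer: 20164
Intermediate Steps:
U(Z) = 3 + Z (U(Z) = 3 + 1*Z = 3 + Z)
t(X) = 2*X
W(n) = 6 + 2*n (W(n) = 2*(3 + n) = 6 + 2*n)
(-124 + W(-12))² = (-124 + (6 + 2*(-12)))² = (-124 + (6 - 24))² = (-124 - 18)² = (-142)² = 20164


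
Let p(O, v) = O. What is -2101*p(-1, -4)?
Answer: 2101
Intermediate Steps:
-2101*p(-1, -4) = -2101*(-1) = 2101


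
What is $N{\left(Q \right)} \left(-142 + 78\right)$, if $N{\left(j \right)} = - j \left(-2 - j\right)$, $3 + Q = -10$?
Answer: $-9152$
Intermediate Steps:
$Q = -13$ ($Q = -3 - 10 = -13$)
$N{\left(j \right)} = - j \left(-2 - j\right)$
$N{\left(Q \right)} \left(-142 + 78\right) = - 13 \left(2 - 13\right) \left(-142 + 78\right) = \left(-13\right) \left(-11\right) \left(-64\right) = 143 \left(-64\right) = -9152$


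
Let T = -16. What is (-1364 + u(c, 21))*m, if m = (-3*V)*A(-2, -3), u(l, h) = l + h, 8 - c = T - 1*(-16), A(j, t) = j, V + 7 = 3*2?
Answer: 8010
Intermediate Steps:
V = -1 (V = -7 + 3*2 = -7 + 6 = -1)
c = 8 (c = 8 - (-16 - 1*(-16)) = 8 - (-16 + 16) = 8 - 1*0 = 8 + 0 = 8)
u(l, h) = h + l
m = -6 (m = -3*(-1)*(-2) = 3*(-2) = -6)
(-1364 + u(c, 21))*m = (-1364 + (21 + 8))*(-6) = (-1364 + 29)*(-6) = -1335*(-6) = 8010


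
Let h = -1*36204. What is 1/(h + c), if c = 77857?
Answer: 1/41653 ≈ 2.4008e-5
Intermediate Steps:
h = -36204
1/(h + c) = 1/(-36204 + 77857) = 1/41653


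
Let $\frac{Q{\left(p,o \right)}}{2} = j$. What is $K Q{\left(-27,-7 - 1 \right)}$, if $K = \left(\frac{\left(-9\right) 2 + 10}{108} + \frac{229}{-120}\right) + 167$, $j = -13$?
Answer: $- \frac{2316847}{540} \approx -4290.5$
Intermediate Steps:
$Q{\left(p,o \right)} = -26$ ($Q{\left(p,o \right)} = 2 \left(-13\right) = -26$)
$K = \frac{178219}{1080}$ ($K = \left(\left(-18 + 10\right) \frac{1}{108} + 229 \left(- \frac{1}{120}\right)\right) + 167 = \left(\left(-8\right) \frac{1}{108} - \frac{229}{120}\right) + 167 = \left(- \frac{2}{27} - \frac{229}{120}\right) + 167 = - \frac{2141}{1080} + 167 = \frac{178219}{1080} \approx 165.02$)
$K Q{\left(-27,-7 - 1 \right)} = \frac{178219}{1080} \left(-26\right) = - \frac{2316847}{540}$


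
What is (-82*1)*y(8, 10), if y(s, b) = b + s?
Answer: -1476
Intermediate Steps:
(-82*1)*y(8, 10) = (-82*1)*(10 + 8) = -82*18 = -1476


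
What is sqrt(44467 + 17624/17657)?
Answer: 7*sqrt(282934125899)/17657 ≈ 210.87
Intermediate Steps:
sqrt(44467 + 17624/17657) = sqrt(785171443/17657) = 7*sqrt(282934125899)/17657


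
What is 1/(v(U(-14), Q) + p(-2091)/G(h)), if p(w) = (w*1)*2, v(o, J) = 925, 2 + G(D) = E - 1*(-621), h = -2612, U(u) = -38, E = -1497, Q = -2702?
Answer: 439/408166 ≈ 0.0010755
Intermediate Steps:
G(D) = -878 (G(D) = -2 + (-1497 - 1*(-621)) = -2 + (-1497 + 621) = -2 - 876 = -878)
p(w) = 2*w (p(w) = w*2 = 2*w)
1/(v(U(-14), Q) + p(-2091)/G(h)) = 1/(925 + (2*(-2091))/(-878)) = 1/(925 - 4182*(-1/878)) = 1/(925 + 2091/439) = 1/(408166/439) = 439/408166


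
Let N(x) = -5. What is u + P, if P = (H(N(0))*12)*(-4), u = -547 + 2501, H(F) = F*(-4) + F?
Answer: 1234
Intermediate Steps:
H(F) = -3*F (H(F) = -4*F + F = -3*F)
u = 1954
P = -720 (P = (-3*(-5)*12)*(-4) = (15*12)*(-4) = 180*(-4) = -720)
u + P = 1954 - 720 = 1234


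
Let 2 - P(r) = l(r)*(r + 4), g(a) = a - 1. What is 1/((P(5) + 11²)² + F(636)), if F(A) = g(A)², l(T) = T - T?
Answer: 1/418354 ≈ 2.3903e-6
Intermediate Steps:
l(T) = 0
g(a) = -1 + a
P(r) = 2 (P(r) = 2 - 0*(r + 4) = 2 - 0*(4 + r) = 2 - 1*0 = 2 + 0 = 2)
F(A) = (-1 + A)²
1/((P(5) + 11²)² + F(636)) = 1/((2 + 11²)² + (-1 + 636)²) = 1/((2 + 121)² + 635²) = 1/(123² + 403225) = 1/(15129 + 403225) = 1/418354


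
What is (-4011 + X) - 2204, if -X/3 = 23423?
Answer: -76484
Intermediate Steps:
X = -70269 (X = -3*23423 = -70269)
(-4011 + X) - 2204 = (-4011 - 70269) - 2204 = -74280 - 2204 = -76484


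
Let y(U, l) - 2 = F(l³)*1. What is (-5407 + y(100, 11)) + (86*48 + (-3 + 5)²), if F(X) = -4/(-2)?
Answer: -1271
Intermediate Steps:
F(X) = 2 (F(X) = -4*(-½) = 2)
y(U, l) = 4 (y(U, l) = 2 + 2*1 = 2 + 2 = 4)
(-5407 + y(100, 11)) + (86*48 + (-3 + 5)²) = (-5407 + 4) + (86*48 + (-3 + 5)²) = -5403 + (4128 + 2²) = -5403 + (4128 + 4) = -5403 + 4132 = -1271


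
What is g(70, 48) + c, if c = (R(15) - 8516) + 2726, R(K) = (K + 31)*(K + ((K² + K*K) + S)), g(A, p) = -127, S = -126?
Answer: 9677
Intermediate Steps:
R(K) = (31 + K)*(-126 + K + 2*K²) (R(K) = (K + 31)*(K + ((K² + K*K) - 126)) = (31 + K)*(K + ((K² + K²) - 126)) = (31 + K)*(K + (2*K² - 126)) = (31 + K)*(K + (-126 + 2*K²)) = (31 + K)*(-126 + K + 2*K²))
c = 9804 (c = ((-3906 - 95*15 + 2*15³ + 63*15²) - 8516) + 2726 = ((-3906 - 1425 + 2*3375 + 63*225) - 8516) + 2726 = ((-3906 - 1425 + 6750 + 14175) - 8516) + 2726 = (15594 - 8516) + 2726 = 7078 + 2726 = 9804)
g(70, 48) + c = -127 + 9804 = 9677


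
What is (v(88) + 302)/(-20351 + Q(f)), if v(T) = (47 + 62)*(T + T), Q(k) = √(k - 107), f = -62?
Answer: -198279793/207081685 - 126659*I/207081685 ≈ -0.9575 - 0.00061164*I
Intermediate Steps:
Q(k) = √(-107 + k)
v(T) = 218*T (v(T) = 109*(2*T) = 218*T)
(v(88) + 302)/(-20351 + Q(f)) = (218*88 + 302)/(-20351 + √(-107 - 62)) = (19184 + 302)/(-20351 + √(-169)) = 19486/(-20351 + 13*I) = 19486*((-20351 - 13*I)/414163370) = 9743*(-20351 - 13*I)/207081685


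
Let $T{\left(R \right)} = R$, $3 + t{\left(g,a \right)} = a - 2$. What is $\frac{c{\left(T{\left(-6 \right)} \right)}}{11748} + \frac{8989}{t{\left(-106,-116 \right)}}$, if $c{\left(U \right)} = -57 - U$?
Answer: $- \frac{3200271}{43076} \approx -74.294$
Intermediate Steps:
$t{\left(g,a \right)} = -5 + a$ ($t{\left(g,a \right)} = -3 + \left(a - 2\right) = -3 + \left(-2 + a\right) = -5 + a$)
$\frac{c{\left(T{\left(-6 \right)} \right)}}{11748} + \frac{8989}{t{\left(-106,-116 \right)}} = \frac{-57 - -6}{11748} + \frac{8989}{-5 - 116} = \left(-57 + 6\right) \frac{1}{11748} + \frac{8989}{-121} = \left(-51\right) \frac{1}{11748} + 8989 \left(- \frac{1}{121}\right) = - \frac{17}{3916} - \frac{8989}{121} = - \frac{3200271}{43076}$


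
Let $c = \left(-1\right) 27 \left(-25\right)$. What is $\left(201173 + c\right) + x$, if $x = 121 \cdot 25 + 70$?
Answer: $204943$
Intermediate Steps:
$c = 675$ ($c = \left(-27\right) \left(-25\right) = 675$)
$x = 3095$ ($x = 3025 + 70 = 3095$)
$\left(201173 + c\right) + x = \left(201173 + 675\right) + 3095 = 201848 + 3095 = 204943$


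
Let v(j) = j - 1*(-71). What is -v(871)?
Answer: -942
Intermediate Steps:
v(j) = 71 + j (v(j) = j + 71 = 71 + j)
-v(871) = -(71 + 871) = -1*942 = -942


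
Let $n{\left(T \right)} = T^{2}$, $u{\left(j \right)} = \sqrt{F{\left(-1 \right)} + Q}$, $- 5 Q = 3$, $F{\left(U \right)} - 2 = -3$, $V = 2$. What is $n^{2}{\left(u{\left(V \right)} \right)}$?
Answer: $\frac{64}{25} \approx 2.56$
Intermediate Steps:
$F{\left(U \right)} = -1$ ($F{\left(U \right)} = 2 - 3 = -1$)
$Q = - \frac{3}{5}$ ($Q = \left(- \frac{1}{5}\right) 3 = - \frac{3}{5} \approx -0.6$)
$u{\left(j \right)} = \frac{2 i \sqrt{10}}{5}$ ($u{\left(j \right)} = \sqrt{-1 - \frac{3}{5}} = \sqrt{- \frac{8}{5}} = \frac{2 i \sqrt{10}}{5}$)
$n^{2}{\left(u{\left(V \right)} \right)} = \left(\left(\frac{2 i \sqrt{10}}{5}\right)^{2}\right)^{2} = \left(- \frac{8}{5}\right)^{2} = \frac{64}{25}$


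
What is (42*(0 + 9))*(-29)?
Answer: -10962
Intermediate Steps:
(42*(0 + 9))*(-29) = (42*9)*(-29) = 378*(-29) = -10962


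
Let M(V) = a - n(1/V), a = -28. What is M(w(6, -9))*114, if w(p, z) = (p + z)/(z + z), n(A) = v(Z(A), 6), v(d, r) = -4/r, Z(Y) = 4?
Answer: -3116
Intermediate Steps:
n(A) = -⅔ (n(A) = -4/6 = -4*⅙ = -⅔)
w(p, z) = (p + z)/(2*z) (w(p, z) = (p + z)/((2*z)) = (p + z)*(1/(2*z)) = (p + z)/(2*z))
M(V) = -82/3 (M(V) = -28 - 1*(-⅔) = -28 + ⅔ = -82/3)
M(w(6, -9))*114 = -82/3*114 = -3116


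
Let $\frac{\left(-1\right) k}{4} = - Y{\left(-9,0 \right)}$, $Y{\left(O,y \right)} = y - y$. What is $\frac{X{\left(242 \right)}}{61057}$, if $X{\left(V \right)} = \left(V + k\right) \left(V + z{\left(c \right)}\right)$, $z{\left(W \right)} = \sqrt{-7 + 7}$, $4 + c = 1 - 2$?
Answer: $\frac{58564}{61057} \approx 0.95917$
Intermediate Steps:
$Y{\left(O,y \right)} = 0$
$c = -5$ ($c = -4 + \left(1 - 2\right) = -4 - 1 = -5$)
$k = 0$ ($k = - 4 \left(\left(-1\right) 0\right) = \left(-4\right) 0 = 0$)
$z{\left(W \right)} = 0$ ($z{\left(W \right)} = \sqrt{0} = 0$)
$X{\left(V \right)} = V^{2}$ ($X{\left(V \right)} = \left(V + 0\right) \left(V + 0\right) = V V = V^{2}$)
$\frac{X{\left(242 \right)}}{61057} = \frac{242^{2}}{61057} = 58564 \cdot \frac{1}{61057} = \frac{58564}{61057}$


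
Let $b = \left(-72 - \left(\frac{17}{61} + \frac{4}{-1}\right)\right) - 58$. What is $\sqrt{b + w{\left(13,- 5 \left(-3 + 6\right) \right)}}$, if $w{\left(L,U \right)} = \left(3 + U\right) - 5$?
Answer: $\frac{2 i \sqrt{133285}}{61} \approx 11.97 i$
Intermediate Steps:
$w{\left(L,U \right)} = -2 + U$
$b = - \frac{7703}{61}$ ($b = \left(-72 - \left(17 \cdot \frac{1}{61} + 4 \left(-1\right)\right)\right) - 58 = \left(-72 - \left(\frac{17}{61} - 4\right)\right) - 58 = \left(-72 - - \frac{227}{61}\right) - 58 = \left(-72 + \frac{227}{61}\right) - 58 = - \frac{4165}{61} - 58 = - \frac{7703}{61} \approx -126.28$)
$\sqrt{b + w{\left(13,- 5 \left(-3 + 6\right) \right)}} = \sqrt{- \frac{7703}{61} - \left(2 + 5 \left(-3 + 6\right)\right)} = \sqrt{- \frac{7703}{61} - 17} = \sqrt{- \frac{8740}{61}} = \frac{2 i \sqrt{133285}}{61}$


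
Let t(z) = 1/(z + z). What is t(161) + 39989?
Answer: 12876459/322 ≈ 39989.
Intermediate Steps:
t(z) = 1/(2*z)
t(161) + 39989 = (½)/161 + 39989 = (½)*(1/161) + 39989 = 1/322 + 39989 = 12876459/322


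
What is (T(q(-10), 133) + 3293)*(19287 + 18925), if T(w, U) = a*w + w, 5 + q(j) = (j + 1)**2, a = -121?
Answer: -222661324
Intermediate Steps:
q(j) = -5 + (1 + j)**2 (q(j) = -5 + (j + 1)**2 = -5 + (1 + j)**2)
T(w, U) = -120*w (T(w, U) = -121*w + w = -120*w)
(T(q(-10), 133) + 3293)*(19287 + 18925) = (-120*(-5 + (1 - 10)**2) + 3293)*(19287 + 18925) = (-120*(-5 + (-9)**2) + 3293)*38212 = (-120*(-5 + 81) + 3293)*38212 = (-120*76 + 3293)*38212 = (-9120 + 3293)*38212 = -5827*38212 = -222661324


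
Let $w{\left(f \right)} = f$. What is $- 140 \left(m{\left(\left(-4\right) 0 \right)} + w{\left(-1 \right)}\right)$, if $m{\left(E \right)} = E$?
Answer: $140$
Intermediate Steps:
$- 140 \left(m{\left(\left(-4\right) 0 \right)} + w{\left(-1 \right)}\right) = - 140 \left(\left(-4\right) 0 - 1\right) = - 140 \left(0 - 1\right) = \left(-140\right) \left(-1\right) = 140$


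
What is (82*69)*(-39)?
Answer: -220662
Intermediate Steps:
(82*69)*(-39) = 5658*(-39) = -220662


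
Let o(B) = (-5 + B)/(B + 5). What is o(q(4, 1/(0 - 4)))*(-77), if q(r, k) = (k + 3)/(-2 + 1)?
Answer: 2387/9 ≈ 265.22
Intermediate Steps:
q(r, k) = -3 - k (q(r, k) = (3 + k)/(-1) = (3 + k)*(-1) = -3 - k)
o(B) = (-5 + B)/(5 + B)
o(q(4, 1/(0 - 4)))*(-77) = ((-5 + (-3 - 1/(0 - 4)))/(5 + (-3 - 1/(0 - 4))))*(-77) = ((-5 + (-3 - 1/(-4)))/(5 + (-3 - 1/(-4))))*(-77) = ((-5 + (-3 - 1*(-1/4)))/(5 + (-3 - 1*(-1/4))))*(-77) = ((-5 + (-3 + 1/4))/(5 + (-3 + 1/4)))*(-77) = ((-5 - 11/4)/(5 - 11/4))*(-77) = (-31/4/(9/4))*(-77) = ((4/9)*(-31/4))*(-77) = -31/9*(-77) = 2387/9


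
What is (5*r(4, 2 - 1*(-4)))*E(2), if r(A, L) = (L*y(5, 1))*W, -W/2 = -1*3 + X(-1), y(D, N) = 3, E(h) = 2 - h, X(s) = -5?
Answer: 0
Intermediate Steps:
W = 16 (W = -2*(-1*3 - 5) = -2*(-3 - 5) = -2*(-8) = 16)
r(A, L) = 48*L (r(A, L) = (L*3)*16 = (3*L)*16 = 48*L)
(5*r(4, 2 - 1*(-4)))*E(2) = (5*(48*(2 - 1*(-4))))*(2 - 1*2) = (5*(48*(2 + 4)))*(2 - 2) = (5*(48*6))*0 = (5*288)*0 = 1440*0 = 0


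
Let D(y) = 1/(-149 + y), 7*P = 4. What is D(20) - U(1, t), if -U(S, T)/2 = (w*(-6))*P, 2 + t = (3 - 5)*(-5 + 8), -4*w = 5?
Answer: 7733/903 ≈ 8.5637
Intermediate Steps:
P = 4/7 (P = (⅐)*4 = 4/7 ≈ 0.57143)
w = -5/4 (w = -¼*5 = -5/4 ≈ -1.2500)
t = -8 (t = -2 + (3 - 5)*(-5 + 8) = -2 - 2*3 = -2 - 6 = -8)
U(S, T) = -60/7 (U(S, T) = -2*(-5/4*(-6))*4/7 = -15*4/7 = -2*30/7 = -60/7)
D(20) - U(1, t) = 1/(-149 + 20) - 1*(-60/7) = 1/(-129) + 60/7 = -1/129 + 60/7 = 7733/903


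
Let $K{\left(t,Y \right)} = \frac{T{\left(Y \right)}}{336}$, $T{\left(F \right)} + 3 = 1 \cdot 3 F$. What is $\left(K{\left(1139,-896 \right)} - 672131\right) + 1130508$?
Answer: $\frac{51337327}{112} \approx 4.5837 \cdot 10^{5}$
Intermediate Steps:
$T{\left(F \right)} = -3 + 3 F$ ($T{\left(F \right)} = -3 + 1 \cdot 3 F = -3 + 3 F$)
$K{\left(t,Y \right)} = - \frac{1}{112} + \frac{Y}{112}$ ($K{\left(t,Y \right)} = \frac{-3 + 3 Y}{336} = \left(-3 + 3 Y\right) \frac{1}{336} = - \frac{1}{112} + \frac{Y}{112}$)
$\left(K{\left(1139,-896 \right)} - 672131\right) + 1130508 = \left(\left(- \frac{1}{112} + \frac{1}{112} \left(-896\right)\right) - 672131\right) + 1130508 = \left(\left(- \frac{1}{112} - 8\right) - 672131\right) + 1130508 = \left(- \frac{897}{112} - 672131\right) + 1130508 = - \frac{75279569}{112} + 1130508 = \frac{51337327}{112}$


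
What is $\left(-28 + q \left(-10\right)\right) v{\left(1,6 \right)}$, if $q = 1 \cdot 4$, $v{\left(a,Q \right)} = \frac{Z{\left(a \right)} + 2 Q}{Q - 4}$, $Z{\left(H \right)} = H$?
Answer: $-442$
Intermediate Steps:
$v{\left(a,Q \right)} = \frac{a + 2 Q}{-4 + Q}$ ($v{\left(a,Q \right)} = \frac{a + 2 Q}{Q - 4} = \frac{a + 2 Q}{-4 + Q}$)
$q = 4$
$\left(-28 + q \left(-10\right)\right) v{\left(1,6 \right)} = \left(-28 + 4 \left(-10\right)\right) \frac{1 + 2 \cdot 6}{-4 + 6} = \left(-28 - 40\right) \frac{1 + 12}{2} = - 68 \cdot \frac{1}{2} \cdot 13 = \left(-68\right) \frac{13}{2} = -442$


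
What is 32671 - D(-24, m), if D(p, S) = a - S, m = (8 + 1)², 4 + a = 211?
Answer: 32545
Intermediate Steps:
a = 207 (a = -4 + 211 = 207)
m = 81 (m = 9² = 81)
D(p, S) = 207 - S
32671 - D(-24, m) = 32671 - (207 - 1*81) = 32671 - (207 - 81) = 32671 - 1*126 = 32671 - 126 = 32545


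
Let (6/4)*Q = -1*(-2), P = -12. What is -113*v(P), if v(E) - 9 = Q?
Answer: -3503/3 ≈ -1167.7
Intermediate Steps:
Q = 4/3 (Q = 2*(-1*(-2))/3 = (⅔)*2 = 4/3 ≈ 1.3333)
v(E) = 31/3 (v(E) = 9 + 4/3 = 31/3)
-113*v(P) = -113*31/3 = -3503/3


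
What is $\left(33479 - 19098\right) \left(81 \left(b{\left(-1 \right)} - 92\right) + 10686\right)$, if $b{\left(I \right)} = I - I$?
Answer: $46508154$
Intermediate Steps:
$b{\left(I \right)} = 0$
$\left(33479 - 19098\right) \left(81 \left(b{\left(-1 \right)} - 92\right) + 10686\right) = \left(33479 - 19098\right) \left(81 \left(0 - 92\right) + 10686\right) = 14381 \left(81 \left(-92\right) + 10686\right) = 14381 \left(-7452 + 10686\right) = 14381 \cdot 3234 = 46508154$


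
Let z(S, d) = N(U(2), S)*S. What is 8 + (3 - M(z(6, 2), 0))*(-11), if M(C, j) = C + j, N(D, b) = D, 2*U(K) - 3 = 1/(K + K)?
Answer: 329/4 ≈ 82.250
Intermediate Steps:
U(K) = 3/2 + 1/(4*K) (U(K) = 3/2 + 1/(2*(K + K)) = 3/2 + 1/(2*((2*K))) = 3/2 + (1/(2*K))/2 = 3/2 + 1/(4*K))
z(S, d) = 13*S/8 (z(S, d) = ((¼)*(1 + 6*2)/2)*S = ((¼)*(½)*(1 + 12))*S = ((¼)*(½)*13)*S = 13*S/8)
8 + (3 - M(z(6, 2), 0))*(-11) = 8 + (3 - ((13/8)*6 + 0))*(-11) = 8 + (3 - (39/4 + 0))*(-11) = 8 + (3 - 1*39/4)*(-11) = 8 + (3 - 39/4)*(-11) = 8 - 27/4*(-11) = 8 + 297/4 = 329/4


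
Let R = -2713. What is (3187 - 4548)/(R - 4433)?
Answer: 1361/7146 ≈ 0.19046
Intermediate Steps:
(3187 - 4548)/(R - 4433) = (3187 - 4548)/(-2713 - 4433) = -1361/(-7146) = -1361*(-1/7146) = 1361/7146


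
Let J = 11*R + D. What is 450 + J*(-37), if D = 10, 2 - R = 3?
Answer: 487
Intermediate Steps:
R = -1 (R = 2 - 1*3 = 2 - 3 = -1)
J = -1 (J = 11*(-1) + 10 = -11 + 10 = -1)
450 + J*(-37) = 450 - 1*(-37) = 450 + 37 = 487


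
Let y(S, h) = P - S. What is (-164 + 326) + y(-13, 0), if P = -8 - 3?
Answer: 164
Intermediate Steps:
P = -11
y(S, h) = -11 - S
(-164 + 326) + y(-13, 0) = (-164 + 326) + (-11 - 1*(-13)) = 162 + (-11 + 13) = 162 + 2 = 164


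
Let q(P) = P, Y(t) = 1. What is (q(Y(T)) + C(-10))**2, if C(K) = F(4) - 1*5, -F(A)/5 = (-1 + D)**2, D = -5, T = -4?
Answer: 33856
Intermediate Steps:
F(A) = -180 (F(A) = -5*(-1 - 5)**2 = -5*(-6)**2 = -5*36 = -180)
C(K) = -185 (C(K) = -180 - 1*5 = -180 - 5 = -185)
(q(Y(T)) + C(-10))**2 = (1 - 185)**2 = (-184)**2 = 33856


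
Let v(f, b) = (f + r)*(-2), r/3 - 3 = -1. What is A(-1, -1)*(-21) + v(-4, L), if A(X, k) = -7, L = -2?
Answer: 143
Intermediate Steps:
r = 6 (r = 9 + 3*(-1) = 9 - 3 = 6)
v(f, b) = -12 - 2*f (v(f, b) = (f + 6)*(-2) = (6 + f)*(-2) = -12 - 2*f)
A(-1, -1)*(-21) + v(-4, L) = -7*(-21) + (-12 - 2*(-4)) = 147 + (-12 + 8) = 147 - 4 = 143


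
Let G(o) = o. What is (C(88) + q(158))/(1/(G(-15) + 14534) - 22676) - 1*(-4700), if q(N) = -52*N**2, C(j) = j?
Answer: 522080201620/109744281 ≈ 4757.2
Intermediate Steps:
(C(88) + q(158))/(1/(G(-15) + 14534) - 22676) - 1*(-4700) = (88 - 52*158**2)/(1/(-15 + 14534) - 22676) - 1*(-4700) = (88 - 52*24964)/(1/14519 - 22676) + 4700 = (88 - 1298128)/(1/14519 - 22676) + 4700 = -1298040/(-329232843/14519) + 4700 = -1298040*(-14519/329232843) + 4700 = 6282080920/109744281 + 4700 = 522080201620/109744281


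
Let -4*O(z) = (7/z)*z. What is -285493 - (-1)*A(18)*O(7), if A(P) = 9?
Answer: -1142035/4 ≈ -2.8551e+5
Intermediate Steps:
O(z) = -7/4 (O(z) = -7/z*z/4 = -¼*7 = -7/4)
-285493 - (-1)*A(18)*O(7) = -285493 - (-1)*9*(-7/4) = -285493 - (-1)*(-63)/4 = -285493 - 1*63/4 = -285493 - 63/4 = -1142035/4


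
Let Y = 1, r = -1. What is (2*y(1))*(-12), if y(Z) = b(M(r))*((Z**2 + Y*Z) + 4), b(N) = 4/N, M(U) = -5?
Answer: 576/5 ≈ 115.20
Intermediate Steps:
y(Z) = -16/5 - 4*Z/5 - 4*Z**2/5 (y(Z) = (4/(-5))*((Z**2 + 1*Z) + 4) = (4*(-1/5))*((Z**2 + Z) + 4) = -4*((Z + Z**2) + 4)/5 = -4*(4 + Z + Z**2)/5 = -16/5 - 4*Z/5 - 4*Z**2/5)
(2*y(1))*(-12) = (2*(-16/5 - 4/5*1 - 4/5*1**2))*(-12) = (2*(-16/5 - 4/5 - 4/5*1))*(-12) = (2*(-16/5 - 4/5 - 4/5))*(-12) = (2*(-24/5))*(-12) = -48/5*(-12) = 576/5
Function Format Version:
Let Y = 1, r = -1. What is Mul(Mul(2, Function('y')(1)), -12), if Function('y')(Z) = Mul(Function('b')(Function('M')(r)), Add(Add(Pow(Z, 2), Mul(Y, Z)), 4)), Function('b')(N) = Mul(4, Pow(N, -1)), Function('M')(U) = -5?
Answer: Rational(576, 5) ≈ 115.20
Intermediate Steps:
Function('y')(Z) = Add(Rational(-16, 5), Mul(Rational(-4, 5), Z), Mul(Rational(-4, 5), Pow(Z, 2))) (Function('y')(Z) = Mul(Mul(4, Pow(-5, -1)), Add(Add(Pow(Z, 2), Mul(1, Z)), 4)) = Mul(Mul(4, Rational(-1, 5)), Add(Add(Pow(Z, 2), Z), 4)) = Mul(Rational(-4, 5), Add(Add(Z, Pow(Z, 2)), 4)) = Mul(Rational(-4, 5), Add(4, Z, Pow(Z, 2))) = Add(Rational(-16, 5), Mul(Rational(-4, 5), Z), Mul(Rational(-4, 5), Pow(Z, 2))))
Mul(Mul(2, Function('y')(1)), -12) = Mul(Mul(2, Add(Rational(-16, 5), Mul(Rational(-4, 5), 1), Mul(Rational(-4, 5), Pow(1, 2)))), -12) = Mul(Mul(2, Add(Rational(-16, 5), Rational(-4, 5), Mul(Rational(-4, 5), 1))), -12) = Mul(Mul(2, Add(Rational(-16, 5), Rational(-4, 5), Rational(-4, 5))), -12) = Mul(Mul(2, Rational(-24, 5)), -12) = Mul(Rational(-48, 5), -12) = Rational(576, 5)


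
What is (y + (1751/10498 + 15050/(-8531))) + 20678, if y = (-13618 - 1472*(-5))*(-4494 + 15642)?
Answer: -6246119601060747/89558438 ≈ -6.9743e+7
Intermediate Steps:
y = -69764184 (y = (-13618 + 7360)*11148 = -6258*11148 = -69764184)
(y + (1751/10498 + 15050/(-8531))) + 20678 = (-69764184 + (1751/10498 + 15050/(-8531))) + 20678 = (-69764184 + (1751*(1/10498) + 15050*(-1/8531))) + 20678 = (-69764184 + (1751/10498 - 15050/8531)) + 20678 = (-69764184 - 143057119/89558438) + 20678 = -6247971490441711/89558438 + 20678 = -6246119601060747/89558438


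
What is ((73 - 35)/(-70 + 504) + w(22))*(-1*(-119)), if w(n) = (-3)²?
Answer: 33524/31 ≈ 1081.4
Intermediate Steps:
w(n) = 9
((73 - 35)/(-70 + 504) + w(22))*(-1*(-119)) = ((73 - 35)/(-70 + 504) + 9)*(-1*(-119)) = (38/434 + 9)*119 = (38*(1/434) + 9)*119 = (19/217 + 9)*119 = (1972/217)*119 = 33524/31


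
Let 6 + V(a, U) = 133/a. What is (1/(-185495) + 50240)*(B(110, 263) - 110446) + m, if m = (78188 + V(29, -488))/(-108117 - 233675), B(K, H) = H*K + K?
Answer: -7519658975478943486837/1838620504160 ≈ -4.0898e+9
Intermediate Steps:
B(K, H) = K + H*K
V(a, U) = -6 + 133/a
m = -2267411/9911968 (m = (78188 + (-6 + 133/29))/(-108117 - 233675) = (78188 + (-6 + 133*(1/29)))/(-341792) = (78188 + (-6 + 133/29))*(-1/341792) = (78188 - 41/29)*(-1/341792) = (2267411/29)*(-1/341792) = -2267411/9911968 ≈ -0.22875)
(1/(-185495) + 50240)*(B(110, 263) - 110446) + m = (1/(-185495) + 50240)*(110*(1 + 263) - 110446) - 2267411/9911968 = (-1/185495 + 50240)*(110*264 - 110446) - 2267411/9911968 = 9319268799*(29040 - 110446)/185495 - 2267411/9911968 = (9319268799/185495)*(-81406) - 2267411/9911968 = -758644395851394/185495 - 2267411/9911968 = -7519658975478943486837/1838620504160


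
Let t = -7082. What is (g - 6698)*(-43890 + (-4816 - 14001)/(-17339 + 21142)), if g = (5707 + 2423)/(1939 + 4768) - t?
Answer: -431289778197966/25506721 ≈ -1.6909e+7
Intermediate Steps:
g = 47507104/6707 (g = (5707 + 2423)/(1939 + 4768) - 1*(-7082) = 8130/6707 + 7082 = 47507104/6707 ≈ 7083.2)
(g - 6698)*(-43890 + (-4816 - 14001)/(-17339 + 21142)) = (47507104/6707 - 6698)*(-43890 + (-4816 - 14001)/(-17339 + 21142)) = 2583618*(-43890 - 18817/3803)/6707 = (2583618/6707)*(-166932487/3803) = -431289778197966/25506721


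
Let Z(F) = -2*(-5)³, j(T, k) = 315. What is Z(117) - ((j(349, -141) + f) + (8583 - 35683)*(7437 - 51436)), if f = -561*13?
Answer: -1192365672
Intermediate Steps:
f = -7293
Z(F) = 250 (Z(F) = -2*(-125) = 250)
Z(117) - ((j(349, -141) + f) + (8583 - 35683)*(7437 - 51436)) = 250 - ((315 - 7293) + (8583 - 35683)*(7437 - 51436)) = 250 - (-6978 - 27100*(-43999)) = 250 - (-6978 + 1192372900) = 250 - 1*1192365922 = 250 - 1192365922 = -1192365672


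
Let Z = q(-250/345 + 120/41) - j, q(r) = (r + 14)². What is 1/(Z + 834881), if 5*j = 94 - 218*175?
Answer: 40016205/33723845280581 ≈ 1.1866e-6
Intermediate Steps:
j = -38056/5 (j = (94 - 218*175)/5 = (94 - 38150)/5 = (⅕)*(-38056) = -38056/5 ≈ -7611.2)
q(r) = (14 + r)²
Z = 315076033976/40016205 (Z = (14 + (-250/345 + 120/41))² - 1*(-38056/5) = (14 + (-250*1/345 + 120*(1/41)))² + 38056/5 = (14 + (-50/69 + 120/41))² + 38056/5 = (14 + 6230/2829)² + 38056/5 = (45836/2829)² + 38056/5 = 2100938896/8003241 + 38056/5 = 315076033976/40016205 ≈ 7873.7)
1/(Z + 834881) = 1/(315076033976/40016205 + 834881) = 1/(33723845280581/40016205) = 40016205/33723845280581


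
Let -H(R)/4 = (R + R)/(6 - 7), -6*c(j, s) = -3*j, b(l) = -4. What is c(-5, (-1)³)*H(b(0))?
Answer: 80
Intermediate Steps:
c(j, s) = j/2 (c(j, s) = -(-1)*j/2 = j/2)
H(R) = 8*R (H(R) = -4*(R + R)/(6 - 7) = -4*2*R/(-1) = -4*2*R*(-1) = -(-8)*R = 8*R)
c(-5, (-1)³)*H(b(0)) = ((½)*(-5))*(8*(-4)) = -5/2*(-32) = 80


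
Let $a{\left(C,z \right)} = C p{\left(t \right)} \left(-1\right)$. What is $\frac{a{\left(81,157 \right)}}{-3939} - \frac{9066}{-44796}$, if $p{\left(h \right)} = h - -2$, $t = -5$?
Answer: $\frac{1379197}{9802858} \approx 0.14069$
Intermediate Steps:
$p{\left(h \right)} = 2 + h$ ($p{\left(h \right)} = h + 2 = 2 + h$)
$a{\left(C,z \right)} = 3 C$ ($a{\left(C,z \right)} = C \left(2 - 5\right) \left(-1\right) = C \left(-3\right) \left(-1\right) = - 3 C \left(-1\right) = 3 C$)
$\frac{a{\left(81,157 \right)}}{-3939} - \frac{9066}{-44796} = \frac{3 \cdot 81}{-3939} - \frac{9066}{-44796} = 243 \left(- \frac{1}{3939}\right) - - \frac{1511}{7466} = - \frac{81}{1313} + \frac{1511}{7466} = \frac{1379197}{9802858}$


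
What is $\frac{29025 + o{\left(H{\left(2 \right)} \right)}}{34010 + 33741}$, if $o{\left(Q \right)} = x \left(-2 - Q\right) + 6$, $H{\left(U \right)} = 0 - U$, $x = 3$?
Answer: $\frac{29031}{67751} \approx 0.4285$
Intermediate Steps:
$H{\left(U \right)} = - U$
$o{\left(Q \right)} = - 3 Q$ ($o{\left(Q \right)} = 3 \left(-2 - Q\right) + 6 = \left(-6 - 3 Q\right) + 6 = - 3 Q$)
$\frac{29025 + o{\left(H{\left(2 \right)} \right)}}{34010 + 33741} = \frac{29025 - 3 \left(\left(-1\right) 2\right)}{34010 + 33741} = \frac{29025 - -6}{67751} = \left(29025 + 6\right) \frac{1}{67751} = 29031 \cdot \frac{1}{67751} = \frac{29031}{67751}$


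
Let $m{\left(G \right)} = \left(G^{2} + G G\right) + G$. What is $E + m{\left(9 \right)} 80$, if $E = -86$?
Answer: $13594$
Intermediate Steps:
$m{\left(G \right)} = G + 2 G^{2}$ ($m{\left(G \right)} = \left(G^{2} + G^{2}\right) + G = 2 G^{2} + G = G + 2 G^{2}$)
$E + m{\left(9 \right)} 80 = -86 + 9 \left(1 + 2 \cdot 9\right) 80 = -86 + 9 \left(1 + 18\right) 80 = -86 + 9 \cdot 19 \cdot 80 = -86 + 171 \cdot 80 = -86 + 13680 = 13594$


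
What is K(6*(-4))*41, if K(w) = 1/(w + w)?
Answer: -41/48 ≈ -0.85417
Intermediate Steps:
K(w) = 1/(2*w)
K(6*(-4))*41 = (1/(2*((6*(-4)))))*41 = ((½)/(-24))*41 = ((½)*(-1/24))*41 = -1/48*41 = -41/48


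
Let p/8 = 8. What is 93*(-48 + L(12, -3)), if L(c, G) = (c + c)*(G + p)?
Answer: 131688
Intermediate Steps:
p = 64 (p = 8*8 = 64)
L(c, G) = 2*c*(64 + G) (L(c, G) = (c + c)*(G + 64) = (2*c)*(64 + G) = 2*c*(64 + G))
93*(-48 + L(12, -3)) = 93*(-48 + 2*12*(64 - 3)) = 93*(-48 + 2*12*61) = 93*(-48 + 1464) = 93*1416 = 131688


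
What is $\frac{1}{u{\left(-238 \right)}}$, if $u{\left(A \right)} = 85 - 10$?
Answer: $\frac{1}{75} \approx 0.013333$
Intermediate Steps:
$u{\left(A \right)} = 75$
$\frac{1}{u{\left(-238 \right)}} = \frac{1}{75}$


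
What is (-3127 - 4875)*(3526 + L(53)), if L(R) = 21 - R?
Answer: -27958988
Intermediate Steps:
(-3127 - 4875)*(3526 + L(53)) = (-3127 - 4875)*(3526 + (21 - 1*53)) = -8002*(3526 + (21 - 53)) = -8002*(3526 - 32) = -8002*3494 = -27958988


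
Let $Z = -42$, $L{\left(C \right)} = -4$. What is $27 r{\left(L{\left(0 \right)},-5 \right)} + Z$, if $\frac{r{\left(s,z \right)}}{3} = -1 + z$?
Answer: $-528$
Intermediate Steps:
$r{\left(s,z \right)} = -3 + 3 z$ ($r{\left(s,z \right)} = 3 \left(-1 + z\right) = -3 + 3 z$)
$27 r{\left(L{\left(0 \right)},-5 \right)} + Z = 27 \left(-3 + 3 \left(-5\right)\right) - 42 = 27 \left(-3 - 15\right) - 42 = 27 \left(-18\right) - 42 = -486 - 42 = -528$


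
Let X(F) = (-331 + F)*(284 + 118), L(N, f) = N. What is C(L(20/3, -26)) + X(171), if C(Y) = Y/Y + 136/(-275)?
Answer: -17687861/275 ≈ -64320.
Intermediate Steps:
C(Y) = 139/275 (C(Y) = 1 + 136*(-1/275) = 1 - 136/275 = 139/275)
X(F) = -133062 + 402*F (X(F) = (-331 + F)*402 = -133062 + 402*F)
C(L(20/3, -26)) + X(171) = 139/275 + (-133062 + 402*171) = 139/275 + (-133062 + 68742) = 139/275 - 64320 = -17687861/275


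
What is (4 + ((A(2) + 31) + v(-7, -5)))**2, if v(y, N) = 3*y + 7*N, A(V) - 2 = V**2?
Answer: 225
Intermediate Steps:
A(V) = 2 + V**2
(4 + ((A(2) + 31) + v(-7, -5)))**2 = (4 + (((2 + 2**2) + 31) + (3*(-7) + 7*(-5))))**2 = (4 + (((2 + 4) + 31) + (-21 - 35)))**2 = (4 + ((6 + 31) - 56))**2 = (4 + (37 - 56))**2 = (4 - 19)**2 = (-15)**2 = 225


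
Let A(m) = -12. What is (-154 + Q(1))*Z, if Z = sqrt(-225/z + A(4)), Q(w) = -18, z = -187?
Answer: -172*I*sqrt(377553)/187 ≈ -565.17*I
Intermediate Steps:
Z = I*sqrt(377553)/187 (Z = sqrt(-225/(-187) - 12) = sqrt(-225*(-1/187) - 12) = sqrt(225/187 - 12) = sqrt(-2019/187) = I*sqrt(377553)/187 ≈ 3.2858*I)
(-154 + Q(1))*Z = (-154 - 18)*(I*sqrt(377553)/187) = -172*I*sqrt(377553)/187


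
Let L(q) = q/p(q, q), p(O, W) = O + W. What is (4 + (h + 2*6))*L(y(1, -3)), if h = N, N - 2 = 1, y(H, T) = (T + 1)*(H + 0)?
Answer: 19/2 ≈ 9.5000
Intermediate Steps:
y(H, T) = H*(1 + T) (y(H, T) = (1 + T)*H = H*(1 + T))
N = 3 (N = 2 + 1 = 3)
L(q) = ½ (L(q) = q/(q + q) = q/((2*q)) = q*(1/(2*q)) = ½)
h = 3
(4 + (h + 2*6))*L(y(1, -3)) = (4 + (3 + 2*6))*(½) = (4 + (3 + 12))*(½) = (4 + 15)*(½) = 19*(½) = 19/2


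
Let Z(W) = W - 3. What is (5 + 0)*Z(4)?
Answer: 5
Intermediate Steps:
Z(W) = -3 + W
(5 + 0)*Z(4) = (5 + 0)*(-3 + 4) = 5*1 = 5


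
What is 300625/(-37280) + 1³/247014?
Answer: -7425854647/920868192 ≈ -8.0640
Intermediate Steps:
300625/(-37280) + 1³/247014 = 300625*(-1/37280) + 1*(1/247014) = -60125/7456 + 1/247014 = -7425854647/920868192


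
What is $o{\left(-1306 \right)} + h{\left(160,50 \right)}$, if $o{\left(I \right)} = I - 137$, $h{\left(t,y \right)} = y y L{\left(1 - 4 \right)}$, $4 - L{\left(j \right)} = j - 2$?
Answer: $21057$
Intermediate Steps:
$L{\left(j \right)} = 6 - j$ ($L{\left(j \right)} = 4 - \left(j - 2\right) = 4 - \left(-2 + j\right) = 6 - j$)
$h{\left(t,y \right)} = 9 y^{2}$ ($h{\left(t,y \right)} = y y \left(6 - \left(1 - 4\right)\right) = y^{2} \left(6 - -3\right) = y^{2} \left(6 + 3\right) = y^{2} \cdot 9 = 9 y^{2}$)
$o{\left(I \right)} = -137 + I$ ($o{\left(I \right)} = I - 137 = -137 + I$)
$o{\left(-1306 \right)} + h{\left(160,50 \right)} = \left(-137 - 1306\right) + 9 \cdot 50^{2} = -1443 + 9 \cdot 2500 = -1443 + 22500 = 21057$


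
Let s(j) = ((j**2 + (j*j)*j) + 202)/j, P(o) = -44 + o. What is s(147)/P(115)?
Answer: 3198334/10437 ≈ 306.44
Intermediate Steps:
s(j) = (202 + j**2 + j**3)/j (s(j) = ((j**2 + j**2*j) + 202)/j = ((j**2 + j**3) + 202)/j = (202 + j**2 + j**3)/j)
s(147)/P(115) = (147 + 147**2 + 202/147)/(-44 + 115) = (147 + 21609 + 202*(1/147))/71 = (147 + 21609 + 202/147)*(1/71) = (3198334/147)*(1/71) = 3198334/10437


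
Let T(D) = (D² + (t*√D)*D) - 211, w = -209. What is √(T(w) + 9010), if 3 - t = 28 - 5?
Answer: 2*√(13120 + 1045*I*√209) ≈ 257.41 + 117.38*I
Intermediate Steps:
t = -20 (t = 3 - (28 - 5) = 3 - 1*23 = 3 - 23 = -20)
T(D) = -211 + D² - 20*D^(3/2) (T(D) = (D² + (-20*√D)*D) - 211 = (D² - 20*D^(3/2)) - 211 = -211 + D² - 20*D^(3/2))
√(T(w) + 9010) = √((-211 + (-209)² - (-4180)*I*√209) + 9010) = √((-211 + 43681 - (-4180)*I*√209) + 9010) = √((-211 + 43681 + 4180*I*√209) + 9010) = √((43470 + 4180*I*√209) + 9010) = √(52480 + 4180*I*√209)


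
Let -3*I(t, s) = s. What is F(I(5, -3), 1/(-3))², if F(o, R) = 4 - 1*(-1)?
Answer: 25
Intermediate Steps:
I(t, s) = -s/3
F(o, R) = 5 (F(o, R) = 4 + 1 = 5)
F(I(5, -3), 1/(-3))² = 5² = 25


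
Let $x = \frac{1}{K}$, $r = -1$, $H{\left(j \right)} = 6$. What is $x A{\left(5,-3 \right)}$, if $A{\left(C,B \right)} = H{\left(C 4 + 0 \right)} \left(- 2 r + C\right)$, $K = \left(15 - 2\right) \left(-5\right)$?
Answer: $- \frac{42}{65} \approx -0.64615$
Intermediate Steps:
$K = -65$ ($K = 13 \left(-5\right) = -65$)
$x = - \frac{1}{65}$ ($x = \frac{1}{-65} = - \frac{1}{65} \approx -0.015385$)
$A{\left(C,B \right)} = 12 + 6 C$ ($A{\left(C,B \right)} = 6 \left(\left(-2\right) \left(-1\right) + C\right) = 6 \left(2 + C\right) = 12 + 6 C$)
$x A{\left(5,-3 \right)} = - \frac{12 + 6 \cdot 5}{65} = - \frac{12 + 30}{65} = \left(- \frac{1}{65}\right) 42 = - \frac{42}{65}$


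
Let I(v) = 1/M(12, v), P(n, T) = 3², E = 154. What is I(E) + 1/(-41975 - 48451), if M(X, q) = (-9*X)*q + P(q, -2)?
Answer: -35683/501050466 ≈ -7.1216e-5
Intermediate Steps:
P(n, T) = 9
M(X, q) = 9 - 9*X*q (M(X, q) = (-9*X)*q + 9 = -9*X*q + 9 = 9 - 9*X*q)
I(v) = 1/(9 - 108*v) (I(v) = 1/(9 - 9*12*v) = 1/(9 - 108*v))
I(E) + 1/(-41975 - 48451) = -1/(-9 + 108*154) + 1/(-41975 - 48451) = -1/(-9 + 16632) + 1/(-90426) = -1/16623 - 1/90426 = -35683/501050466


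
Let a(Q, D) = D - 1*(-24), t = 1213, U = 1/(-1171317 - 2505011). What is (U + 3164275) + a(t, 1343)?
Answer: 11637938322575/3676328 ≈ 3.1656e+6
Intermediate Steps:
U = -1/3676328 (U = 1/(-3676328) = -1/3676328 ≈ -2.7201e-7)
a(Q, D) = 24 + D (a(Q, D) = D + 24 = 24 + D)
(U + 3164275) + a(t, 1343) = (-1/3676328 + 3164275) + (24 + 1343) = 11632912782199/3676328 + 1367 = 11637938322575/3676328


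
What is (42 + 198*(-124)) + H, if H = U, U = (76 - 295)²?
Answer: 23451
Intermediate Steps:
U = 47961 (U = (-219)² = 47961)
H = 47961
(42 + 198*(-124)) + H = (42 + 198*(-124)) + 47961 = (42 - 24552) + 47961 = -24510 + 47961 = 23451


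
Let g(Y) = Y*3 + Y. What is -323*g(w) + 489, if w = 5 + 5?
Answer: -12431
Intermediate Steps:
w = 10
g(Y) = 4*Y (g(Y) = 3*Y + Y = 4*Y)
-323*g(w) + 489 = -1292*10 + 489 = -323*40 + 489 = -12920 + 489 = -12431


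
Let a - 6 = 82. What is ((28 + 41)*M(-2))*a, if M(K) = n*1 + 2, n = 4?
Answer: 36432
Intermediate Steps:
a = 88 (a = 6 + 82 = 88)
M(K) = 6 (M(K) = 4*1 + 2 = 4 + 2 = 6)
((28 + 41)*M(-2))*a = ((28 + 41)*6)*88 = (69*6)*88 = 414*88 = 36432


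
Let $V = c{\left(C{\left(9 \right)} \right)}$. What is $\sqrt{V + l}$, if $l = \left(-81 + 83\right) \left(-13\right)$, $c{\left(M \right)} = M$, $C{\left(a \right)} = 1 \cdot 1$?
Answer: $5 i \approx 5.0 i$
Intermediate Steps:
$C{\left(a \right)} = 1$
$V = 1$
$l = -26$ ($l = 2 \left(-13\right) = -26$)
$\sqrt{V + l} = \sqrt{1 - 26} = \sqrt{-25} = 5 i$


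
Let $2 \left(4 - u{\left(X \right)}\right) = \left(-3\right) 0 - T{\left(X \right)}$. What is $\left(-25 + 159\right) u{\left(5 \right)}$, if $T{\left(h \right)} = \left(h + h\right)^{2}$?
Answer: $7236$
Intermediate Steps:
$T{\left(h \right)} = 4 h^{2}$ ($T{\left(h \right)} = \left(2 h\right)^{2} = 4 h^{2}$)
$u{\left(X \right)} = 4 + 2 X^{2}$ ($u{\left(X \right)} = 4 - \frac{\left(-3\right) 0 - 4 X^{2}}{2} = 4 - \frac{0 - 4 X^{2}}{2} = 4 - \frac{\left(-4\right) X^{2}}{2} = 4 + 2 X^{2}$)
$\left(-25 + 159\right) u{\left(5 \right)} = \left(-25 + 159\right) \left(4 + 2 \cdot 5^{2}\right) = 134 \left(4 + 2 \cdot 25\right) = 134 \left(4 + 50\right) = 134 \cdot 54 = 7236$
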